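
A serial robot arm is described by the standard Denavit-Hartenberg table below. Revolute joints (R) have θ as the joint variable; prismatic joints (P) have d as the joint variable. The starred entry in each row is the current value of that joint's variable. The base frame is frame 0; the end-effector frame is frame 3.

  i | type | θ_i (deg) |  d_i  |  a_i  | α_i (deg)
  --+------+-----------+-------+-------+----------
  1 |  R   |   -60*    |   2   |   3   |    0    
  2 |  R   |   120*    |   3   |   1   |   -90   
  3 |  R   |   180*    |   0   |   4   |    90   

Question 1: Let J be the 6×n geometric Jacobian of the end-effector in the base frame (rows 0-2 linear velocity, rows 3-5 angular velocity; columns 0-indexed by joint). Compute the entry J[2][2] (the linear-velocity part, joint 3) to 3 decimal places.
axis z_2 = (-0.8660,0.5000,0.0000); lever o_n−o_2 = (-2.0000,-3.4641,-0.0000)
cross product → J_v[:, 2] = (-0.0000,-0.0000,4.0000)
J_ω[:, 2] = z_2
entry J[2][2] = 4.0000

4.000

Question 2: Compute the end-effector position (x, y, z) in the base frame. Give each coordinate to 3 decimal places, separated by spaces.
0.000 -5.196 5.000

after link 1: o_1 = (1.5000, -2.5981, 2.0000)
after link 2: o_2 = (2.0000, -1.7321, 5.0000)
after link 3: o_3 = (0.0000, -5.1962, 5.0000)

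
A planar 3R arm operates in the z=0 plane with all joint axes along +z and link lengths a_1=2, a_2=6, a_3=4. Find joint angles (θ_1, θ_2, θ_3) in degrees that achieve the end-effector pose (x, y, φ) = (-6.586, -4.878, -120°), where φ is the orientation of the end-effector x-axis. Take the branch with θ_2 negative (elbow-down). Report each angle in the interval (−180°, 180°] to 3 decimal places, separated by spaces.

-45.009 -134.996 60.005

wrist centre = target − a_3·(cos φ, sin φ) = (-4.5860, -1.4139)
cos θ_2 = (23.0305−2²−6²)/(2·2·6) = -0.7071; θ_2 = -134.9964° (elbow-down)
β = atan2(-1.4139,-4.5860) = -162.8651°; ψ = atan2(-4.2429,-2.2424) = -117.8564°
θ_1 = β − ψ = -45.0087°
θ_3 = φ − θ_1 − θ_2 = 60.0050° (wrapped to (-180°,180°])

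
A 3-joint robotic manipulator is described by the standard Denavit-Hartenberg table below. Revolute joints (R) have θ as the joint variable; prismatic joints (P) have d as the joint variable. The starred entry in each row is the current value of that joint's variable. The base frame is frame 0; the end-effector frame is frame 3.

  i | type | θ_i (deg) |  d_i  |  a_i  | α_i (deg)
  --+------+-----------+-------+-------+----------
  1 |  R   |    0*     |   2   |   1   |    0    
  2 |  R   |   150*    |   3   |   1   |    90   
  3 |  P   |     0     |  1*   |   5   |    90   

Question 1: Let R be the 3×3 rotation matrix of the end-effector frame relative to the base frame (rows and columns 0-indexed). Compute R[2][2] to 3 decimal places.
-1.000

End-effector z-axis (col 2 of R) = (0.0000,0.0000,-1.0000)
R[2][2] = -1.0000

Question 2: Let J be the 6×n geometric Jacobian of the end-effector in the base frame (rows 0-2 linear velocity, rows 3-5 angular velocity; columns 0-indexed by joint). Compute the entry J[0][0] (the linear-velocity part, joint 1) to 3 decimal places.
axis z_0 = ẑ; lever o_n−o_0 = (-3.6962,3.8660,5.0000)
cross product → J_v[:, 0] = (-3.8660,-3.6962,0.0000)
J_ω[:, 0] = z_0
entry J[0][0] = -3.8660

-3.866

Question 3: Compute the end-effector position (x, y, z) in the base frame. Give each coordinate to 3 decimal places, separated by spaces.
after link 1: o_1 = (1.0000, 0.0000, 2.0000)
after link 2: o_2 = (0.1340, 0.5000, 5.0000)
after link 3: o_3 = (-3.6962, 3.8660, 5.0000)

-3.696 3.866 5.000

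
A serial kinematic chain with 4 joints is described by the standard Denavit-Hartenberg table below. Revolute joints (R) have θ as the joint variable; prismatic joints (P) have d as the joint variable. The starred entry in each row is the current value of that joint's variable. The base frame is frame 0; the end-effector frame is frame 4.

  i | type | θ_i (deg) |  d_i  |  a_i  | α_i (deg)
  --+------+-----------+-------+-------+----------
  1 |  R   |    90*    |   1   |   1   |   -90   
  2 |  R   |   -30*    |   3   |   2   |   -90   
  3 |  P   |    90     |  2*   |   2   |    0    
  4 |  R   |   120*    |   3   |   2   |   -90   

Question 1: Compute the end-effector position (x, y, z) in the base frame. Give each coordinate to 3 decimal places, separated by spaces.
-2.000 3.732 -3.196

after link 1: o_1 = (0.0000, 1.0000, 1.0000)
after link 2: o_2 = (-3.0000, 2.7321, 2.0000)
after link 3: o_3 = (-1.0000, 3.7321, 0.2679)
after link 4: o_4 = (-2.0000, 3.7321, -3.1962)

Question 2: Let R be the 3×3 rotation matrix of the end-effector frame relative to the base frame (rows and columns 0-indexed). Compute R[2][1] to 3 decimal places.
End-effector y-axis (col 1 of R) = (0.0000,-0.5000,0.8660)
R[2][1] = 0.8660

0.866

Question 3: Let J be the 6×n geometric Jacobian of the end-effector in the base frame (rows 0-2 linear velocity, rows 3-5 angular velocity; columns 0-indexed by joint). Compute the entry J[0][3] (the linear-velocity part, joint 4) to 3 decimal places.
axis z_3 = (-0.0000,0.5000,-0.8660); lever o_n−o_3 = (-1.0000,-0.0000,-3.4641)
cross product → J_v[:, 3] = (-1.7321,0.8660,0.5000)
J_ω[:, 3] = z_3
entry J[0][3] = -1.7321

-1.732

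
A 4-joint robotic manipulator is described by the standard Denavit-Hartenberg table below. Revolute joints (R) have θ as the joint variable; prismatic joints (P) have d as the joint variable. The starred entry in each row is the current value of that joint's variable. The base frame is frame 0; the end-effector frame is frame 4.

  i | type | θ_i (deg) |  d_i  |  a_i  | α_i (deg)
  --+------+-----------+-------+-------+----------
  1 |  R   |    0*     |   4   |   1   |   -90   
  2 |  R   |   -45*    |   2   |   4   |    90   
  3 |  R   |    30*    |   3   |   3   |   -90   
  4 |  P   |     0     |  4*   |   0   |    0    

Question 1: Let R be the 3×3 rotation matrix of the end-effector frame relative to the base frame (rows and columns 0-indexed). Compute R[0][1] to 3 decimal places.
End-effector y-axis (col 1 of R) = (0.7071,0.0000,-0.7071)
R[0][1] = 0.7071

0.707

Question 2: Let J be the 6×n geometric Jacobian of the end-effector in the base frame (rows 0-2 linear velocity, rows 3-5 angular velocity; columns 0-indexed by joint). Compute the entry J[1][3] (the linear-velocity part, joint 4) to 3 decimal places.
0.866

prismatic axis z_3 = (-0.3536,0.8660,-0.3536)
J_v[:, 3] = z_3; J_ω[:, 3] = (0,0,0)
entry J[1][3] = 0.8660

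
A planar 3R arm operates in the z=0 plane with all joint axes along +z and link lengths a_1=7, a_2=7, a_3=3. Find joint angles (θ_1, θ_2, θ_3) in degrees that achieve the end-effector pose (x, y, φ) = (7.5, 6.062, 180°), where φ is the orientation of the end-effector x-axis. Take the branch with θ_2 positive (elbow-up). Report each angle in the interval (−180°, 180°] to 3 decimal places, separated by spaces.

wrist centre = target − a_3·(cos φ, sin φ) = (10.5000, 6.0620)
cos θ_2 = (146.9978−7²−7²)/(2·7·7) = 0.5000; θ_2 = 60.0015° (elbow-up)
β = atan2(6.0620,10.5000) = 29.9993°; ψ = atan2(6.0623,10.4998) = 30.0007°
θ_1 = β − ψ = -0.0015°
θ_3 = φ − θ_1 − θ_2 = 120.0000° (wrapped to (-180°,180°])

-0.001 60.001 120.000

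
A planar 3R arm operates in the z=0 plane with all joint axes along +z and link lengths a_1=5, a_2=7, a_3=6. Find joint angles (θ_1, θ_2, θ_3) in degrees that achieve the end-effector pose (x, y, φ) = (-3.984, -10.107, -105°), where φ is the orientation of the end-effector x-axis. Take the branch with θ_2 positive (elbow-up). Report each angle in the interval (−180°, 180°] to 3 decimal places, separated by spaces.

wrist centre = target − a_3·(cos φ, sin φ) = (-2.4311, -4.3114)
cos θ_2 = (24.4987−5²−7²)/(2·5·7) = -0.7072; θ_2 = 135.0044° (elbow-up)
β = atan2(-4.3114,-2.4311) = -119.4173°; ψ = atan2(4.9494,0.0499) = 89.4227°
θ_1 = β − ψ = -208.8399°
θ_3 = φ − θ_1 − θ_2 = -31.1645° (wrapped to (-180°,180°])

151.160 135.004 -31.164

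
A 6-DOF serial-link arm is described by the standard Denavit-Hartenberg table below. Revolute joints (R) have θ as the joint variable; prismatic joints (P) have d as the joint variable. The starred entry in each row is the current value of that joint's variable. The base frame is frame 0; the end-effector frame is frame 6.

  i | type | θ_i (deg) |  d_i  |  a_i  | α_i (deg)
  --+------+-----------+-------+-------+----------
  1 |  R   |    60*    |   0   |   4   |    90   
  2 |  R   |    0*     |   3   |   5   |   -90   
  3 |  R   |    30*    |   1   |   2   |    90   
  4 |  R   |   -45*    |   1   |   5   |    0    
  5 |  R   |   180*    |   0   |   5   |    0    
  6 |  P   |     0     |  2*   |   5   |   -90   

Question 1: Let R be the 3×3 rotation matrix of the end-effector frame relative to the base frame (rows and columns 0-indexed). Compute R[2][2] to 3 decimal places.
End-effector z-axis (col 2 of R) = (-0.0000,-0.7071,-0.7071)
R[2][2] = -0.7071

-0.707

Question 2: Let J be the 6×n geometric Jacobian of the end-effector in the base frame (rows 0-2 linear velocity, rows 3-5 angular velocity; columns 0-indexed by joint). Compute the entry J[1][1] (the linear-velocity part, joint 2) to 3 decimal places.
-3.928

axis z_1 = (0.8660,-0.5000,0.0000); lever o_n−o_1 = (8.0981,1.2946,4.5355)
cross product → J_v[:, 1] = (-2.2678,-3.9279,5.1702)
J_ω[:, 1] = z_1
entry J[1][1] = -3.9279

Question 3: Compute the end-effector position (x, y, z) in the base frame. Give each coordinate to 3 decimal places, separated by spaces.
10.098 4.759 4.536

after link 1: o_1 = (2.0000, 3.4641, 0.0000)
after link 2: o_2 = (7.0981, 6.2942, 0.0000)
after link 3: o_3 = (7.0981, 8.2942, 1.0000)
after link 4: o_4 = (8.0981, 11.8298, -2.5355)
after link 5: o_5 = (8.0981, 8.2942, 1.0000)
after link 6: o_6 = (10.0981, 4.7587, 4.5355)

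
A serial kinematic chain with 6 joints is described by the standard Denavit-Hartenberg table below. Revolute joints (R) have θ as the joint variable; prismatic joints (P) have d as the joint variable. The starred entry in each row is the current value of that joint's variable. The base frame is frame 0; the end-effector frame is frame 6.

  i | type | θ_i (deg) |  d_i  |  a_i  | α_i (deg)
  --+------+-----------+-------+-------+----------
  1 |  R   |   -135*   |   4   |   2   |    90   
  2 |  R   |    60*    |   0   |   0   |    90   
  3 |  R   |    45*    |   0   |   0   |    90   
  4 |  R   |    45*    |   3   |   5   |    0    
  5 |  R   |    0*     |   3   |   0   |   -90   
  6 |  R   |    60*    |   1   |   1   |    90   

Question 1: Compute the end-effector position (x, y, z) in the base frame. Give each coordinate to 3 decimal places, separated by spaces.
after link 1: o_1 = (-1.4142, -1.4142, 4.0000)
after link 2: o_2 = (-1.4142, -1.4142, 4.0000)
after link 3: o_3 = (-1.4142, -1.4142, 4.0000)
after link 4: o_4 = (-5.4809, -4.9454, 6.2344)
after link 5: o_5 = (-4.7309, -7.1954, 8.0715)
after link 6: o_6 = (-5.3318, -7.2838, 6.7944)

-5.332 -7.284 6.794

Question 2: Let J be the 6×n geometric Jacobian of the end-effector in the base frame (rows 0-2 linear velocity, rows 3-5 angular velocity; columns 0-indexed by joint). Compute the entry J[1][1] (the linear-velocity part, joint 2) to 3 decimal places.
1.976

axis z_1 = (-0.7071,0.7071,0.0000); lever o_n−o_1 = (-3.9176,-5.8696,2.7944)
cross product → J_v[:, 1] = (1.9759,1.9759,6.9206)
J_ω[:, 1] = z_1
entry J[1][1] = 1.9759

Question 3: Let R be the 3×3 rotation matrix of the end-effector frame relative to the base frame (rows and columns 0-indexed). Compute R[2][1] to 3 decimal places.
-0.787

End-effector y-axis (col 1 of R) = (0.0973,-0.6098,-0.7866)
R[2][1] = -0.7866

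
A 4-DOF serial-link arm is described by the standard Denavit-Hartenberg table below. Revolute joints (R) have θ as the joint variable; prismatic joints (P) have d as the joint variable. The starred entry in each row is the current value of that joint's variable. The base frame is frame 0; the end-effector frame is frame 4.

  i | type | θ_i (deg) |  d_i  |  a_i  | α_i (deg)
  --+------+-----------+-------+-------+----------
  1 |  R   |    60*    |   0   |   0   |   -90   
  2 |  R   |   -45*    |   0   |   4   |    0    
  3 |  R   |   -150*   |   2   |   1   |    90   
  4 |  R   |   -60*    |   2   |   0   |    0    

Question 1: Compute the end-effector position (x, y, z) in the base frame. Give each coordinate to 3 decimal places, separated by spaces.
after link 1: o_1 = (0.0000, 0.0000, 0.0000)
after link 2: o_2 = (1.4142, 2.4495, 2.8284)
after link 3: o_3 = (-0.8008, 2.6130, 2.5696)
after link 4: o_4 = (-0.5420, 3.0613, 0.6378)

-0.542 3.061 0.638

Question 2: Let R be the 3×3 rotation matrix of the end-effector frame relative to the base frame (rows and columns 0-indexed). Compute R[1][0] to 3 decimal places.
End-effector x-axis (col 0 of R) = (0.5085,-0.8513,-0.1294)
R[1][0] = -0.8513

-0.851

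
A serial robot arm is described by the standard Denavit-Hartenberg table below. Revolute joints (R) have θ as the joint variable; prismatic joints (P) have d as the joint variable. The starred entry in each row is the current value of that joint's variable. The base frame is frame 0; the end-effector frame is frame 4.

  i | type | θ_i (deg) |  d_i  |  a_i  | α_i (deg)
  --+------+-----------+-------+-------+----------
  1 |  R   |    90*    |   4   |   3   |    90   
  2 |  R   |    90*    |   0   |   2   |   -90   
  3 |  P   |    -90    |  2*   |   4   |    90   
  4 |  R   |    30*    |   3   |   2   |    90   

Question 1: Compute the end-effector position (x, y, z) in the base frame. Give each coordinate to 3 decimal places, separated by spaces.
after link 1: o_1 = (0.0000, 3.0000, 4.0000)
after link 2: o_2 = (0.0000, 3.0000, 6.0000)
after link 3: o_3 = (4.0000, 1.0000, 6.0000)
after link 4: o_4 = (5.7321, -0.0000, 3.0000)

5.732 -0.000 3.000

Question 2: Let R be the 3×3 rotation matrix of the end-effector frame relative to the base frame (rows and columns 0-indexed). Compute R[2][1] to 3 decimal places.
End-effector y-axis (col 1 of R) = (0.0000,-0.0000,-1.0000)
R[2][1] = -1.0000

-1.000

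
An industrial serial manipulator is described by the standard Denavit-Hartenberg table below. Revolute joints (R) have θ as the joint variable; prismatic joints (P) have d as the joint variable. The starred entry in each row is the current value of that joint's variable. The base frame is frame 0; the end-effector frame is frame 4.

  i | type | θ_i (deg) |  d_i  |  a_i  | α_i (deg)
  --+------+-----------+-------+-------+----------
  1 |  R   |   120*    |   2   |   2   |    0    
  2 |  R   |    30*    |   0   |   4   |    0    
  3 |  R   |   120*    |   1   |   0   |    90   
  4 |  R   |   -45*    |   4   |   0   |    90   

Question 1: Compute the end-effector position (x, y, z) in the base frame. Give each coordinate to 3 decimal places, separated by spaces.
after link 1: o_1 = (-1.0000, 1.7321, 2.0000)
after link 2: o_2 = (-4.4641, 3.7321, 2.0000)
after link 3: o_3 = (-4.4641, 3.7321, 3.0000)
after link 4: o_4 = (-8.4641, 3.7321, 3.0000)

-8.464 3.732 3.000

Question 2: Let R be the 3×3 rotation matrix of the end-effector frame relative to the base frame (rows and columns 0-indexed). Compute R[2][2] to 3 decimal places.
-0.707

End-effector z-axis (col 2 of R) = (0.0000,0.7071,-0.7071)
R[2][2] = -0.7071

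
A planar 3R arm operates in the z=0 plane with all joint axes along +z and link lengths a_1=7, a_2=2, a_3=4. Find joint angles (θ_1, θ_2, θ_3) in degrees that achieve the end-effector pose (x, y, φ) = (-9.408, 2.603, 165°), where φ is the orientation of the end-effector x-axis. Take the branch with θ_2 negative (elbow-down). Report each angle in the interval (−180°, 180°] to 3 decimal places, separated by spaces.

178.417 -135.012 121.595

wrist centre = target − a_3·(cos φ, sin φ) = (-5.5443, 1.5677)
cos θ_2 = (33.1970−7²−2²)/(2·7·2) = -0.7073; θ_2 = -135.0117° (elbow-down)
β = atan2(1.5677,-5.5443) = 164.2110°; ψ = atan2(-1.4139,5.5855) = -14.2056°
θ_1 = β − ψ = 178.4166°
θ_3 = φ − θ_1 − θ_2 = 121.5950° (wrapped to (-180°,180°])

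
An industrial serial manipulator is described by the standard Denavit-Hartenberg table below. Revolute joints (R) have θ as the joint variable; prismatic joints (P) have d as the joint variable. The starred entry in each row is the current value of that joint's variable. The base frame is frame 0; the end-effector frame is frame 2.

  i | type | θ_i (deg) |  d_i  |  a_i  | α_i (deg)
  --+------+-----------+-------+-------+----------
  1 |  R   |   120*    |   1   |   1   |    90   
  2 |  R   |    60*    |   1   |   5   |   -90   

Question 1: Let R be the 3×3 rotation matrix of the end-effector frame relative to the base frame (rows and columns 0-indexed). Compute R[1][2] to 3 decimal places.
-0.750

End-effector z-axis (col 2 of R) = (0.4330,-0.7500,0.5000)
R[1][2] = -0.7500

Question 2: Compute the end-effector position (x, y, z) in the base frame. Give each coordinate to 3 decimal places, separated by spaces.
-0.884 3.531 5.330

after link 1: o_1 = (-0.5000, 0.8660, 1.0000)
after link 2: o_2 = (-0.8840, 3.5311, 5.3301)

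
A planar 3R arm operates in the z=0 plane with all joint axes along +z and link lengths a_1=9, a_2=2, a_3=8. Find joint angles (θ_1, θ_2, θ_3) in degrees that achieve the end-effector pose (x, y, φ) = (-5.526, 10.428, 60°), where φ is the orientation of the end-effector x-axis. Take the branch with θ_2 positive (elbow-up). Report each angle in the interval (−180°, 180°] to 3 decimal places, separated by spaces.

149.999 60.012 -150.011

wrist centre = target − a_3·(cos φ, sin φ) = (-9.5260, 3.4998)
cos θ_2 = (102.9933−9²−2²)/(2·9·2) = 0.4998; θ_2 = 60.0124° (elbow-up)
β = atan2(3.4998,-9.5260) = 159.8270°; ψ = atan2(1.7323,9.9996) = 9.8280°
θ_1 = β − ψ = 149.9990°
θ_3 = φ − θ_1 − θ_2 = -150.0114° (wrapped to (-180°,180°])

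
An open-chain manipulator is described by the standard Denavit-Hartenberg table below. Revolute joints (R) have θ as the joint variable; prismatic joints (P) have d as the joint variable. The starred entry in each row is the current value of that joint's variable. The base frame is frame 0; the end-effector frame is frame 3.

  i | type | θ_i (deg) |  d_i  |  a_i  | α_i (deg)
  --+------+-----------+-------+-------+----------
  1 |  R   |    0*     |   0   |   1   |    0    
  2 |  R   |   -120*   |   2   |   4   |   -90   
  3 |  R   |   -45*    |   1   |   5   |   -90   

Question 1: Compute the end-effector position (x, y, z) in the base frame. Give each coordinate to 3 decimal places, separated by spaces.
after link 1: o_1 = (1.0000, 0.0000, 0.0000)
after link 2: o_2 = (-1.0000, -3.4641, 2.0000)
after link 3: o_3 = (-1.9017, -7.0260, 5.5355)

-1.902 -7.026 5.536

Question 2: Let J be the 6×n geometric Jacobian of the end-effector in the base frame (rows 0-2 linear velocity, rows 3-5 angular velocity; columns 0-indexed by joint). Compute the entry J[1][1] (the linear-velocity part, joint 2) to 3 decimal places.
axis z_1 = (0.0000,0.0000,1.0000); lever o_n−o_1 = (-2.9017,-7.0260,5.5355)
cross product → J_v[:, 1] = (7.0260,-2.9017,0.0000)
J_ω[:, 1] = z_1
entry J[1][1] = -2.9017

-2.902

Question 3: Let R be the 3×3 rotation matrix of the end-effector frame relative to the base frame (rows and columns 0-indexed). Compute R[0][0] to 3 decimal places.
-0.354

End-effector x-axis (col 0 of R) = (-0.3536,-0.6124,0.7071)
R[0][0] = -0.3536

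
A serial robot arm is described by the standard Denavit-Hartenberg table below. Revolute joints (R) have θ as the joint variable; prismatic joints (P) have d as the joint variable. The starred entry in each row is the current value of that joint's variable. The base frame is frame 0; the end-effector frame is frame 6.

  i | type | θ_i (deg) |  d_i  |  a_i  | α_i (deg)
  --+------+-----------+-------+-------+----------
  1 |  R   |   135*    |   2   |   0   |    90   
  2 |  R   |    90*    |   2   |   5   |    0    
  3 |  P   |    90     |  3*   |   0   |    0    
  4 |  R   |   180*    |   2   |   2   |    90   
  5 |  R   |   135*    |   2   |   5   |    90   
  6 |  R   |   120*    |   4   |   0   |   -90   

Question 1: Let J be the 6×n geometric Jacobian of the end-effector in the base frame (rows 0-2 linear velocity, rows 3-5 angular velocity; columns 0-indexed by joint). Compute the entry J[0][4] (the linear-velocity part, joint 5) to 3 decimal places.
4.000

axis z_4 = (0.0000,-0.0000,-1.0000); lever o_n−o_4 = (5.0000,4.0000,-2.0000)
cross product → J_v[:, 4] = (4.0000,-5.0000,0.0000)
J_ω[:, 4] = z_4
entry J[0][4] = 4.0000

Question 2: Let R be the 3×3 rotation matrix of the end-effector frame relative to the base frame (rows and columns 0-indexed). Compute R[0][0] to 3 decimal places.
-0.500

End-effector x-axis (col 0 of R) = (-0.5000,-0.0000,-0.8660)
R[0][0] = -0.5000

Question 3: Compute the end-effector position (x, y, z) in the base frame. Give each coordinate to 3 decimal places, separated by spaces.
after link 1: o_1 = (0.0000, 0.0000, 2.0000)
after link 2: o_2 = (1.4142, 1.4142, 7.0000)
after link 3: o_3 = (3.5355, 3.5355, 7.0000)
after link 4: o_4 = (3.5355, 6.3640, 7.0000)
after link 5: o_5 = (8.5355, 6.3640, 5.0000)
after link 6: o_6 = (8.5355, 10.3640, 5.0000)

8.536 10.364 5.000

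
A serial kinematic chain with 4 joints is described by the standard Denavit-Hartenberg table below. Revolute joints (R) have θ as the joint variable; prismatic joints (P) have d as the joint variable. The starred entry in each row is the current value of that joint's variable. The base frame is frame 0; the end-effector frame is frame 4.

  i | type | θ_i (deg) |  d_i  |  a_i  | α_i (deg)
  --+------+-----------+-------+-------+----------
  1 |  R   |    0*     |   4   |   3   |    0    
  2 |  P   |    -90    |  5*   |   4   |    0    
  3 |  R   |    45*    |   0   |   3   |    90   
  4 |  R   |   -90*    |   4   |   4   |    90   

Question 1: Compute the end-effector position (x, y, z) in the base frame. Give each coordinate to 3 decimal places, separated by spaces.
2.293 -8.950 5.000

after link 1: o_1 = (3.0000, 0.0000, 4.0000)
after link 2: o_2 = (3.0000, -4.0000, 9.0000)
after link 3: o_3 = (5.1213, -6.1213, 9.0000)
after link 4: o_4 = (2.2929, -8.9497, 5.0000)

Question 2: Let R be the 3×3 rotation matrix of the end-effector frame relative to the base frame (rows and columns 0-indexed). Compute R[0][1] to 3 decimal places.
End-effector y-axis (col 1 of R) = (-0.7071,-0.7071,0.0000)
R[0][1] = -0.7071

-0.707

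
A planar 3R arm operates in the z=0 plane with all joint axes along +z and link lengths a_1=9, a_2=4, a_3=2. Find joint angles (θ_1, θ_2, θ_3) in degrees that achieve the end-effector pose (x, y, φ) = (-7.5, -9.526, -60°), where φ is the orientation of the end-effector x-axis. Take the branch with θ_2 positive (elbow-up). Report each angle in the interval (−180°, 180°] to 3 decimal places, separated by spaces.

wrist centre = target − a_3·(cos φ, sin φ) = (-8.5000, -7.7939)
cos θ_2 = (132.9956−9²−4²)/(2·9·4) = 0.4999; θ_2 = 60.0040° (elbow-up)
β = atan2(-7.7939,-8.5000) = -137.4812°; ψ = atan2(3.4642,10.9998) = 17.4812°
θ_1 = β − ψ = -154.9624°
θ_3 = φ − θ_1 − θ_2 = 34.9584° (wrapped to (-180°,180°])

-154.962 60.004 34.958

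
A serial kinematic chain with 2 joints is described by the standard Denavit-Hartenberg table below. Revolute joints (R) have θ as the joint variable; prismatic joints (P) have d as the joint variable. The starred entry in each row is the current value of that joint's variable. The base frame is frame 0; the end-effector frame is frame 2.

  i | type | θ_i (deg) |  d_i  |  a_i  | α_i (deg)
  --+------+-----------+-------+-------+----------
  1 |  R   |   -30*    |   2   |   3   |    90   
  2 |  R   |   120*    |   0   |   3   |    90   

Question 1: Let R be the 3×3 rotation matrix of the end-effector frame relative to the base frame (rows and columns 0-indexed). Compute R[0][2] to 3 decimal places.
0.750

End-effector z-axis (col 2 of R) = (0.7500,-0.4330,0.5000)
R[0][2] = 0.7500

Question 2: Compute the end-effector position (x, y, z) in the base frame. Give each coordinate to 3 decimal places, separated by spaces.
after link 1: o_1 = (2.5981, -1.5000, 2.0000)
after link 2: o_2 = (1.2990, -0.7500, 4.5981)

1.299 -0.750 4.598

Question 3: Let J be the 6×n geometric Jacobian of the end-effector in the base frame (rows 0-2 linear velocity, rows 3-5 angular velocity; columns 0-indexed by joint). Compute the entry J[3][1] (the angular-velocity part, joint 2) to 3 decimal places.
-0.500

axis z_1 = (-0.5000,-0.8660,0.0000); lever o_n−o_1 = (-1.2990,0.7500,2.5981)
cross product → J_v[:, 1] = (-2.2500,1.2990,-1.5000)
J_ω[:, 1] = z_1
entry J[3][1] = -0.5000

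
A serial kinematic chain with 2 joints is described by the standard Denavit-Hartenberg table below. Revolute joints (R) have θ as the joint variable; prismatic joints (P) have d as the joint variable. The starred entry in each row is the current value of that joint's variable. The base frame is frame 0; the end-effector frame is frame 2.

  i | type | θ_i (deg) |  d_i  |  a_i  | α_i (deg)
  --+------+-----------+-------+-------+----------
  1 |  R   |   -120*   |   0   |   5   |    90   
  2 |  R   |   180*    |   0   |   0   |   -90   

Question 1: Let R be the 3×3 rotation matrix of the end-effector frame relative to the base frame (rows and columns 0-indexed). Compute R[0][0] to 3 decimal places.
End-effector x-axis (col 0 of R) = (0.5000,0.8660,0.0000)
R[0][0] = 0.5000

0.500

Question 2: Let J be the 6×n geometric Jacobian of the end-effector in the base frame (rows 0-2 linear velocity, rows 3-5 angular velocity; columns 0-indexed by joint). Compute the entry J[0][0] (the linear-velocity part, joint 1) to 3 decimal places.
4.330

axis z_0 = ẑ; lever o_n−o_0 = (-2.5000,-4.3301,0.0000)
cross product → J_v[:, 0] = (4.3301,-2.5000,0.0000)
J_ω[:, 0] = z_0
entry J[0][0] = 4.3301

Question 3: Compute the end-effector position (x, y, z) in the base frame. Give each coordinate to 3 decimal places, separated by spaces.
-2.500 -4.330 0.000

after link 1: o_1 = (-2.5000, -4.3301, 0.0000)
after link 2: o_2 = (-2.5000, -4.3301, 0.0000)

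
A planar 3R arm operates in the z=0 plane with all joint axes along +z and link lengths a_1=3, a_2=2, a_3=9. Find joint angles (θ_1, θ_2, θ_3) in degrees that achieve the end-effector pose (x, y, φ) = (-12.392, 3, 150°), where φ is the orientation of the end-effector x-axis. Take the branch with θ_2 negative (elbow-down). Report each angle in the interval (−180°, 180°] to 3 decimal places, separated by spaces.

wrist centre = target − a_3·(cos φ, sin φ) = (-4.5978, -1.5000)
cos θ_2 = (23.3895−3²−2²)/(2·3·2) = 0.8658; θ_2 = -30.0268° (elbow-down)
β = atan2(-1.5000,-4.5978) = -161.9313°; ψ = atan2(-1.0008,4.7316) = -11.9430°
θ_1 = β − ψ = -149.9884°
θ_3 = φ − θ_1 − θ_2 = -29.9849° (wrapped to (-180°,180°])

-149.988 -30.027 -29.985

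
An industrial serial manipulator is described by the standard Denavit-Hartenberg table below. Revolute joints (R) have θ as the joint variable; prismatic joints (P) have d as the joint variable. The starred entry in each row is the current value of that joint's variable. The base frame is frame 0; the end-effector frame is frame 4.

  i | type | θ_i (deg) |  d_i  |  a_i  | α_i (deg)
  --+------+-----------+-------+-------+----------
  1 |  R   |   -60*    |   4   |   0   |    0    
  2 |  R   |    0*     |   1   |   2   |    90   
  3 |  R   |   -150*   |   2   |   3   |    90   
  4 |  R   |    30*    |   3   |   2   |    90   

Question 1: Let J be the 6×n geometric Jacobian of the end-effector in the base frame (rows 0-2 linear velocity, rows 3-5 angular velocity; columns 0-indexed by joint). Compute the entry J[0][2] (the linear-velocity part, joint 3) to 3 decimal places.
-0.116

axis z_2 = (-0.8660,-0.5000,0.0000); lever o_n−o_2 = (-5.3971,3.3481,0.2321)
cross product → J_v[:, 2] = (-0.1160,0.2010,-5.5981)
J_ω[:, 2] = z_2
entry J[0][2] = -0.1160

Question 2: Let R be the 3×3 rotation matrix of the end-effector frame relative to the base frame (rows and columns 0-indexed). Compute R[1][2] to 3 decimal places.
End-effector z-axis (col 2 of R) = (0.5335,0.8080,-0.2500)
R[1][2] = 0.8080

0.808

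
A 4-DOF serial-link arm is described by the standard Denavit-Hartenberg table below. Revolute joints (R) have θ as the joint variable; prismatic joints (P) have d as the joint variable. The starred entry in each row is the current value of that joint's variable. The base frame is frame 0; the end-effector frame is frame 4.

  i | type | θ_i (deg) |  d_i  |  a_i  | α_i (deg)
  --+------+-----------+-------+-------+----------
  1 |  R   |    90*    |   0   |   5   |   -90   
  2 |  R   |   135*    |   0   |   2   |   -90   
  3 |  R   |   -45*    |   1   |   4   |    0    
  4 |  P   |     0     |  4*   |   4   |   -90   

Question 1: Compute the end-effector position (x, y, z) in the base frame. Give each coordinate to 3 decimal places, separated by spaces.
after link 1: o_1 = (0.0000, 5.0000, 0.0000)
after link 2: o_2 = (0.0000, 3.5858, -1.4142)
after link 3: o_3 = (-2.8284, 0.8787, -2.7071)
after link 4: o_4 = (-5.6569, -3.9497, -1.8787)

-5.657 -3.950 -1.879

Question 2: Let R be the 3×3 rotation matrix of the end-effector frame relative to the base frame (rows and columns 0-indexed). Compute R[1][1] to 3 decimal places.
0.707

End-effector y-axis (col 1 of R) = (0.0000,0.7071,-0.7071)
R[1][1] = 0.7071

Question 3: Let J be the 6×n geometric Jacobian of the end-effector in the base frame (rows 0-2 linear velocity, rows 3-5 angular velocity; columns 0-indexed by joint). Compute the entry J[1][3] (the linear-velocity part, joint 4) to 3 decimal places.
-0.707

prismatic axis z_3 = (-0.0000,-0.7071,0.7071)
J_v[:, 3] = z_3; J_ω[:, 3] = (0,0,0)
entry J[1][3] = -0.7071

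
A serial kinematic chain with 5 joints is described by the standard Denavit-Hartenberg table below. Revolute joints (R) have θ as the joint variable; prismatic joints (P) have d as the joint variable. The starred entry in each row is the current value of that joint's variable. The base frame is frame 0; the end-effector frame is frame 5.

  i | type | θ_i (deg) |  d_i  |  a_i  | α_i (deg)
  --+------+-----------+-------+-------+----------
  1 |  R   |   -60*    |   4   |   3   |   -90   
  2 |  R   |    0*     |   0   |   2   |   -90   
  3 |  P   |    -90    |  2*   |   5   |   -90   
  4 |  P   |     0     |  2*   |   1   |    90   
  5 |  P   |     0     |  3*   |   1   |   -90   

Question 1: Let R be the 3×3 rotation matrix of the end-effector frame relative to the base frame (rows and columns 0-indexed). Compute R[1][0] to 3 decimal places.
End-effector x-axis (col 0 of R) = (0.8660,0.5000,0.0000)
R[1][0] = 0.5000

0.500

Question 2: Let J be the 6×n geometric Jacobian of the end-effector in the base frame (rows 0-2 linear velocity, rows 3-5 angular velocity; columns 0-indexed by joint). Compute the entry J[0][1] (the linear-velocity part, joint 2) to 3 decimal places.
axis z_1 = (0.8660,0.5000,0.0000); lever o_n−o_1 = (8.0622,0.0359,-5.0000)
cross product → J_v[:, 1] = (-2.5000,4.3301,-4.0000)
J_ω[:, 1] = z_1
entry J[0][1] = -2.5000

-2.500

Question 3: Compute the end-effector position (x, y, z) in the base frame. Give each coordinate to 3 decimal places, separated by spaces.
9.562 -2.562 -1.000

after link 1: o_1 = (1.5000, -2.5981, 4.0000)
after link 2: o_2 = (2.5000, -4.3301, 4.0000)
after link 3: o_3 = (6.8301, -1.8301, 2.0000)
after link 4: o_4 = (8.6962, -3.0622, 2.0000)
after link 5: o_5 = (9.5622, -2.5622, -1.0000)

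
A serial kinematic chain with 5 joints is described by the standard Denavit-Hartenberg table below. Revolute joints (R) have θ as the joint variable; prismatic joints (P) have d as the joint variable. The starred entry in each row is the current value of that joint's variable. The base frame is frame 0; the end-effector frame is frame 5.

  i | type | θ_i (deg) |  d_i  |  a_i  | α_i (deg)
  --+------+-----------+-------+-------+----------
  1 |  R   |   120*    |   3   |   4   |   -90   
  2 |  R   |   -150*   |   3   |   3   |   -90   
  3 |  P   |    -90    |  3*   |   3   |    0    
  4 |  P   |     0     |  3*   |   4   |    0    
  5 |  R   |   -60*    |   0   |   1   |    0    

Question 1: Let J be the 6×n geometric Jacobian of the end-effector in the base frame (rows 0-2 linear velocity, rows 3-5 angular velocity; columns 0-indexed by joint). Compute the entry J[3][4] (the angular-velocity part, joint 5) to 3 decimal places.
axis z_4 = (-0.2500,0.4330,0.8660); lever o_n−o_4 = (-0.8080,0.3995,-0.4330)
cross product → J_v[:, 4] = (-0.5335,-0.8080,0.2500)
J_ω[:, 4] = z_4
entry J[3][4] = -0.2500

-0.250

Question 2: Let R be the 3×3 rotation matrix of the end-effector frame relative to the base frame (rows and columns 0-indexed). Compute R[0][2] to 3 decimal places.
End-effector z-axis (col 2 of R) = (-0.2500,0.4330,0.8660)
R[0][2] = -0.2500

-0.250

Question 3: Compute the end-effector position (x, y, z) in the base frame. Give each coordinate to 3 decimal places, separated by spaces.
after link 1: o_1 = (-2.0000, 3.4641, 3.0000)
after link 2: o_2 = (-3.2990, -0.2859, 4.5000)
after link 3: o_3 = (-6.6471, -0.4869, 7.0981)
after link 4: o_4 = (-10.8612, -1.1878, 9.6962)
after link 5: o_5 = (-11.6692, -0.7883, 9.2631)

-11.669 -0.788 9.263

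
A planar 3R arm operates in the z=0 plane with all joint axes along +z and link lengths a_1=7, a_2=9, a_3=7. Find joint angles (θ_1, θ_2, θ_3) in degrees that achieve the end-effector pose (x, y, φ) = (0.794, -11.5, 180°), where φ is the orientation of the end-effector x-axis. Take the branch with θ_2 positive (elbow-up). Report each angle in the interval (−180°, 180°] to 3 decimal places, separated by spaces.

-90.002 60.002 -150.000

wrist centre = target − a_3·(cos φ, sin φ) = (7.7940, -11.5000)
cos θ_2 = (192.9964−7²−9²)/(2·7·9) = 0.5000; θ_2 = 60.0019° (elbow-up)
β = atan2(-11.5000,7.7940) = -55.8730°; ψ = atan2(7.7944,11.4997) = 34.1289°
θ_1 = β − ψ = -90.0019°
θ_3 = φ − θ_1 − θ_2 = -150.0000° (wrapped to (-180°,180°])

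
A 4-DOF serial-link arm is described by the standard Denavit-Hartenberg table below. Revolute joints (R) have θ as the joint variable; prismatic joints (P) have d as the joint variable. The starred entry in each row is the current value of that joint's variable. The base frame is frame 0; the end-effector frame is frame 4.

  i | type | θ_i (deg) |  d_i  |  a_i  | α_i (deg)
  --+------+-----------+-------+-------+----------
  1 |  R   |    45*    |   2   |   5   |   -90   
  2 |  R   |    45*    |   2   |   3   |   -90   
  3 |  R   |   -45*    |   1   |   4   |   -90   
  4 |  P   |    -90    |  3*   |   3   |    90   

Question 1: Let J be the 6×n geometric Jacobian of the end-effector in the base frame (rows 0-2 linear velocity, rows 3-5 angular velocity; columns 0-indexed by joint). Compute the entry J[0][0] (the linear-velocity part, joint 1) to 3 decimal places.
axis z_0 = ẑ; lever o_n−o_0 = (3.5962,7.4246,-6.4497)
cross product → J_v[:, 0] = (-7.4246,3.5962,0.0000)
J_ω[:, 0] = z_0
entry J[0][0] = -7.4246

-7.425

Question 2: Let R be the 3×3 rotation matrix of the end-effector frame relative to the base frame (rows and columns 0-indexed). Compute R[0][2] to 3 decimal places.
0.146

End-effector z-axis (col 2 of R) = (0.1464,-0.8536,0.5000)
R[0][2] = 0.1464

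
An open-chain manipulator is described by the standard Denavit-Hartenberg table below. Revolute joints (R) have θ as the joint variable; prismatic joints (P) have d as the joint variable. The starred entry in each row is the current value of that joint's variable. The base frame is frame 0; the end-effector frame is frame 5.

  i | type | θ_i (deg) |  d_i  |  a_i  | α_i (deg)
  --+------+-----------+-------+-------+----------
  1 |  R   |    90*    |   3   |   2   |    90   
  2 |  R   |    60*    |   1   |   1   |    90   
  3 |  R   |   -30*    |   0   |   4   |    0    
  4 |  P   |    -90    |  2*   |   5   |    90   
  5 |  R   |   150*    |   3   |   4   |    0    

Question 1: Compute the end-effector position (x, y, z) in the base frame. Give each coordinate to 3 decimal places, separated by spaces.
-0.830 6.013 1.951

after link 1: o_1 = (0.0000, 2.0000, 3.0000)
after link 2: o_2 = (1.0000, 2.5000, 3.8660)
after link 3: o_3 = (-1.0000, 4.2321, 6.8660)
after link 4: o_4 = (-5.3301, 4.7141, 3.7010)
after link 5: o_5 = (-0.8301, 6.0131, 1.9510)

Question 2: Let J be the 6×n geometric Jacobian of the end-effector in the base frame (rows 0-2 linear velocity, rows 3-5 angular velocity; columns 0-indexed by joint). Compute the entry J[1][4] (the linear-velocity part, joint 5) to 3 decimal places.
-2.500

axis z_4 = (0.5000,-0.4330,-0.7500); lever o_n−o_4 = (4.5000,1.2990,-1.7500)
cross product → J_v[:, 4] = (1.7321,-2.5000,2.5981)
J_ω[:, 4] = z_4
entry J[1][4] = -2.5000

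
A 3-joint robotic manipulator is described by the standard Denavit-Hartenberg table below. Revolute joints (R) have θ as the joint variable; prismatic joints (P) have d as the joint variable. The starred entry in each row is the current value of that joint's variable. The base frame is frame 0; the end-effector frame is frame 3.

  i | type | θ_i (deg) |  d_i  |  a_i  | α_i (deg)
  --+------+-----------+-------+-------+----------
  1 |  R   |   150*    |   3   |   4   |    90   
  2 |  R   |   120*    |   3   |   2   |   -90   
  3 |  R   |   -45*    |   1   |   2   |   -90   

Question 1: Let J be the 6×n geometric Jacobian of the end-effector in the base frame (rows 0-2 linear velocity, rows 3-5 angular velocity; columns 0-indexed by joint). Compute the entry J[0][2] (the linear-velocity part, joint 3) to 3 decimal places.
axis z_2 = (0.7500,-0.4330,-0.5000); lever o_n−o_2 = (2.0695,0.4382,0.7247)
cross product → J_v[:, 2] = (-0.0947,-1.5783,1.2247)
J_ω[:, 2] = z_2
entry J[0][2] = -0.0947

-0.095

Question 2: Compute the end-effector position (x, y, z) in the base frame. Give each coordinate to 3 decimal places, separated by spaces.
after link 1: o_1 = (-3.4641, 2.0000, 3.0000)
after link 2: o_2 = (-1.0981, 4.0981, 4.7321)
after link 3: o_3 = (0.9714, 4.5363, 5.4568)

0.971 4.536 5.457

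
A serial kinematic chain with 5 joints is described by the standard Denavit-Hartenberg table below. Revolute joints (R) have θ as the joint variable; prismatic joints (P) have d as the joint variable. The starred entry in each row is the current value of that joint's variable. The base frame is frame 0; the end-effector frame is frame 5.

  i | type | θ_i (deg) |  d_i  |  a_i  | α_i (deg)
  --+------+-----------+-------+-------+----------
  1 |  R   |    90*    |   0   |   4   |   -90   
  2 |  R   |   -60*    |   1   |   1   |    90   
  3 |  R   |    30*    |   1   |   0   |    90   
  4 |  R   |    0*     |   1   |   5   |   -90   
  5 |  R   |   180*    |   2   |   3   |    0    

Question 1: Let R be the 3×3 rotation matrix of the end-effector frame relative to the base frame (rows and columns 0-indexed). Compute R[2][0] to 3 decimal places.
-0.750

End-effector x-axis (col 0 of R) = (0.5000,-0.4330,-0.7500)
R[2][0] = -0.7500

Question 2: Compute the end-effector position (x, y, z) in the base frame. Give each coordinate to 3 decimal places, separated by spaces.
after link 1: o_1 = (0.0000, 4.0000, 0.0000)
after link 2: o_2 = (-1.0000, 4.5000, 0.8660)
after link 3: o_3 = (-1.0000, 3.6340, 1.3660)
after link 4: o_4 = (-2.6340, 6.0490, 5.5490)
after link 5: o_5 = (-1.1340, 3.0179, 4.2990)

-1.134 3.018 4.299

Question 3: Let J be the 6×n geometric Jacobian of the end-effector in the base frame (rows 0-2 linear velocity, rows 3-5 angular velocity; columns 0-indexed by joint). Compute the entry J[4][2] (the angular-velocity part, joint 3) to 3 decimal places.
-0.866

axis z_2 = (-0.0000,-0.8660,0.5000); lever o_n−o_2 = (-0.1340,-1.4821,3.4330)
cross product → J_v[:, 2] = (-2.2321,-0.0670,-0.1160)
J_ω[:, 2] = z_2
entry J[4][2] = -0.8660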